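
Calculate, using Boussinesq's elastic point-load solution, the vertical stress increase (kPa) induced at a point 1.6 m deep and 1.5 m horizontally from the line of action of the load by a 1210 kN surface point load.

Boussinesq vertical stress below a point load on an elastic half-space:
Δσ_z = 3P/(2πz²) · [1 + (r/z)²]^(−5/2)
r/z = 1.5/1.6 = 0.9375; [1+(r/z)²]^(−5/2) = 0.20665.
Δσ_z = 3×1210/(2π×1.6²) × 0.20665 = 225.68 × 0.20665 = 46.64 kPa

Δσ_z ≈ 46.6 kPa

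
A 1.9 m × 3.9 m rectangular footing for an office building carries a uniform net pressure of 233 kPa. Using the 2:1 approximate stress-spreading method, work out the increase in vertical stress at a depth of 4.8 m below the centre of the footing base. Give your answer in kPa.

By the 2:1 method the load spreads at 1 horizontal : 2 vertical, so at depth z the loaded area has grown by z in each plan dimension:
Δσ = qBL/((B+z)(L+z)) = 233×1.9×3.9/((1.9+4.8)(3.9+4.8)) = 29.62 kPa

Δσ_z ≈ 29.6 kPa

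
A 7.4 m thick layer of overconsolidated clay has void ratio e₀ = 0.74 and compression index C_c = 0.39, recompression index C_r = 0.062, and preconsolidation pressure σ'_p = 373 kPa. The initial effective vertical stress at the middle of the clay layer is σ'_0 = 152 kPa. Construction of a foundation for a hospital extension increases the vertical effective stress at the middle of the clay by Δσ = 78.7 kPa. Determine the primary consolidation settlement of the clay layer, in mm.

S_c ≈ 47.8 mm

Final effective stress: σ'_f = 152 + 78.7 = 230.7 kPa.
σ'_f = 230.7 ≤ σ'_p = 373 kPa, so the clay remains overconsolidated and only the recompression index applies:
S_c = C_r·H/(1+e₀)·log₁₀(σ'_f/σ'_0) = 0.062×7.4/1.74×log₁₀(230.7/152)
    = 0.26368 × 0.1812 = 0.04778 m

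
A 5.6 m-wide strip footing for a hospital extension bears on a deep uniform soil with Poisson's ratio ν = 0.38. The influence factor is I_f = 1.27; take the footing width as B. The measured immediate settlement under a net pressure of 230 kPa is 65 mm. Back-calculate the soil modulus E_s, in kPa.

E_s ≈ 21500 kPa

S_e = q·B·(1−ν²)/E_s · I_f  ⇒  E_s = q·B·(1−ν²)·I_f / S_e.
E_s = 230 × 5.6 × 0.8556 × 1.27 / 0.065 = 21530 kPa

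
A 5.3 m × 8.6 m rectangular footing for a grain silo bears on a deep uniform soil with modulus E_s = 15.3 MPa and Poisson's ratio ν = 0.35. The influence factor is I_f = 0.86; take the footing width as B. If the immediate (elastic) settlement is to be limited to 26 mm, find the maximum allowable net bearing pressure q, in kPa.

q ≈ 99.5 kPa

E_s = 15.3 MPa = 15300 kPa.
S_e = q·B·(1−ν²)/E_s · I_f  ⇒  q = S_e·E_s / (B·(1−ν²)·I_f).
q = 0.026 × 15300 / (5.3 × 0.8775 × 0.86) = 99.46 kPa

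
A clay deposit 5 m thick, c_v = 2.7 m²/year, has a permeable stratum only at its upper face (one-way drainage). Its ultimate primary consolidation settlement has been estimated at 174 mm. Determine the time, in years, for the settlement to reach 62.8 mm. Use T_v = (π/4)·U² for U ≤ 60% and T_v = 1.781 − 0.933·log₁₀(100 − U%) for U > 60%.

Drainage path length: H_d = H = 5 m (single drainage).
U = S(t)/S_ult = 62.8/174 = 0.3609.
U ≤ 60%: T_v = (π/4)·U² = (π/4)×0.36092² = 0.10231.
t = T_v·H_d²/c_v = 0.10231×5²/2.7 = 0.9473 years.

t ≈ 0.947 years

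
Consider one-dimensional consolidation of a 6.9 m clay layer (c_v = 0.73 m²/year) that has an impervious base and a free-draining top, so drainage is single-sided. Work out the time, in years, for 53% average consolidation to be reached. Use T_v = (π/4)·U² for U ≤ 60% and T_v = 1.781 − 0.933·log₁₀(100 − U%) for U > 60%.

t ≈ 14.4 years

Drainage path length: H_d = H = 6.9 m (single drainage).
U ≤ 60%: T_v = (π/4)·U² = (π/4)×0.53² = 0.22062.
t = T_v·H_d²/c_v = 0.22062×6.9²/0.73 = 14.39 years.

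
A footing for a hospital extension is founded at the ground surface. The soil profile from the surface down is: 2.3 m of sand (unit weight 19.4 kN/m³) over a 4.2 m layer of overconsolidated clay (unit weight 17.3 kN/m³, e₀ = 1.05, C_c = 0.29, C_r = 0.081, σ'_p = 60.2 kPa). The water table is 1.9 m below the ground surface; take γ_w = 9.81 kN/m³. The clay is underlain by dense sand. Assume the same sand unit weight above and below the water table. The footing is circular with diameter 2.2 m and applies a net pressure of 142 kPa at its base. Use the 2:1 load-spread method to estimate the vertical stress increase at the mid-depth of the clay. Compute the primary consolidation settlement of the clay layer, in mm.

Mid-depth of clay below the ground surface: z = 2.3 + 4.2/2 = 4.4 m.
Total vertical stress at mid-clay: σ_v = 19.4×2.3 + 17.3×2.1 = 80.95 kPa.
Pore pressure: u = 9.81×(4.4 − 1.9) = 24.525 kPa.
Initial effective stress: σ'_0 = σ_v − u = 80.95 − 24.525 = 56.425 kPa.
Stress increase at mid-clay by the 2:1 spreading method:
Δσ ≈ qD²/(D+z)² = 142×2.2²/(2.2+4.4)² = 15.778 kPa
Final effective stress: σ'_f = 56.425 + 15.778 = 72.203 kPa.
σ'_f = 72.203 > σ'_p = 60.2 kPa, so the stress path crosses the preconsolidation pressure — recompression up to σ'_p, then virgin compression beyond:
S_c = H/(1+e₀)·[C_r·log₁₀(σ'_p/σ'_0) + C_c·log₁₀(σ'_f/σ'_p)]
    = 4.2/2.05 × [0.081×log₁₀(60.2/56.425) + 0.29×log₁₀(72.203/60.2)]
    = 2.0488 × [0.0022781 + 0.022898] = 0.05158 m

S_c ≈ 51.6 mm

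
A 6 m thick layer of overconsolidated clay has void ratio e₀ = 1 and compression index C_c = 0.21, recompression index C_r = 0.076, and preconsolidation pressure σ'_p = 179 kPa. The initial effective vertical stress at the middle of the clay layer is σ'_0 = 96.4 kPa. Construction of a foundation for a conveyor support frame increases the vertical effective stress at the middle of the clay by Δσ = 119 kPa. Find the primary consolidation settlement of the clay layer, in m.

S_c ≈ 0.112 m

Final effective stress: σ'_f = 96.4 + 119 = 215.4 kPa.
σ'_f = 215.4 > σ'_p = 179 kPa, so the stress path crosses the preconsolidation pressure — recompression up to σ'_p, then virgin compression beyond:
S_c = H/(1+e₀)·[C_r·log₁₀(σ'_p/σ'_0) + C_c·log₁₀(σ'_f/σ'_p)]
    = 6/2 × [0.076×log₁₀(179/96.4) + 0.21×log₁₀(215.4/179)]
    = 3 × [0.020427 + 0.016882] = 0.1119 m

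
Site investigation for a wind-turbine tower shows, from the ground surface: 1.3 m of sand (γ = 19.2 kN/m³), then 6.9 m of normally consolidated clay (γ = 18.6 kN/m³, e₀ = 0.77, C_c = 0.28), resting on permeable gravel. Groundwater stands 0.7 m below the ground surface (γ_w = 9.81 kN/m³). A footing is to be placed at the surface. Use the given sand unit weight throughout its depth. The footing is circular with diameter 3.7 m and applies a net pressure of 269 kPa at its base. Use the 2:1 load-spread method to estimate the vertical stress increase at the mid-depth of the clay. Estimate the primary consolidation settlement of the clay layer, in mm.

S_c ≈ 339 mm

Mid-depth of clay below the ground surface: z = 1.3 + 6.9/2 = 4.75 m.
Total vertical stress at mid-clay: σ_v = 19.2×1.3 + 18.6×3.45 = 89.13 kPa.
Pore pressure: u = 9.81×(4.75 − 0.7) = 39.73 kPa.
Initial effective stress: σ'_0 = σ_v − u = 89.13 − 39.73 = 49.4 kPa.
Stress increase at mid-clay by the 2:1 spreading method:
Δσ ≈ qD²/(D+z)² = 269×3.7²/(3.7+4.75)² = 51.575 kPa
Final effective stress: σ'_f = σ'_0 + Δσ = 49.4 + 51.575 = 100.97 kPa.
Normally consolidated clay, so the full stress increment lies on the virgin compression line:
S_c = C_c·H/(1+e₀)·log₁₀(σ'_f/σ'_0) = 0.28×6.9/(1+0.77)×log₁₀(100.97/49.4)
    = 1.0915 × 0.31047 = 0.3389 m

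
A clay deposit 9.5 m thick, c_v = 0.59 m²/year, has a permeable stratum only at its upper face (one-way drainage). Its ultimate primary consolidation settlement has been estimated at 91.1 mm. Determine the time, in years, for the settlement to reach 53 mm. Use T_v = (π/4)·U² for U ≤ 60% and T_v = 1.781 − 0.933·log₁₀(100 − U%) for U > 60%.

t ≈ 40.7 years

Drainage path length: H_d = H = 9.5 m (single drainage).
U = S(t)/S_ult = 53/91.1 = 0.5818.
U ≤ 60%: T_v = (π/4)·U² = (π/4)×0.58178² = 0.26583.
t = T_v·H_d²/c_v = 0.26583×9.5²/0.59 = 40.66 years.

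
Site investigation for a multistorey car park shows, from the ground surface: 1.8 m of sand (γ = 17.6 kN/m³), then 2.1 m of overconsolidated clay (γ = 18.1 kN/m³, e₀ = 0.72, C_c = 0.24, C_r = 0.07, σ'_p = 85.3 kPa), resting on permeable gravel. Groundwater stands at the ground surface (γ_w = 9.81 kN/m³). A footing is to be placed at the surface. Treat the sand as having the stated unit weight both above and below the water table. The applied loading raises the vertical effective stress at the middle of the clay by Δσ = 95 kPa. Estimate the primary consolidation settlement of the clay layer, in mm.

S_c ≈ 90.1 mm

Mid-depth of clay below the ground surface: z = 1.8 + 2.1/2 = 2.85 m.
Total vertical stress at mid-clay: σ_v = 17.6×1.8 + 18.1×1.05 = 50.685 kPa.
Pore pressure: u = 9.81×(2.85 − 0) = 27.959 kPa.
Initial effective stress: σ'_0 = σ_v − u = 50.685 − 27.959 = 22.726 kPa.
Final effective stress: σ'_f = 22.726 + 95 = 117.73 kPa.
σ'_f = 117.73 > σ'_p = 85.3 kPa, so the stress path crosses the preconsolidation pressure — recompression up to σ'_p, then virgin compression beyond:
S_c = H/(1+e₀)·[C_r·log₁₀(σ'_p/σ'_0) + C_c·log₁₀(σ'_f/σ'_p)]
    = 2.1/1.72 × [0.07×log₁₀(85.3/22.726) + 0.24×log₁₀(117.73/85.3)]
    = 1.2209 × [0.04021 + 0.033585] = 0.0901 m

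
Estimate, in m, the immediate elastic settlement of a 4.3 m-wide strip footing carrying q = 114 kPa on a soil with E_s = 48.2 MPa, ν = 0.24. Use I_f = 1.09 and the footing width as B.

S_e ≈ 0.0104 m

Immediate (elastic) settlement: S_e = q·B·(1−ν²)/E_s · I_f.
E_s = 48.2 MPa = 48200 kPa.
S_e = 114 × 4.3 × (1 − 0.24²) / 48200 × 1.09
    = 114 × 4.3 × 0.9424 / 48200 × 1.09
    = 0.01045 m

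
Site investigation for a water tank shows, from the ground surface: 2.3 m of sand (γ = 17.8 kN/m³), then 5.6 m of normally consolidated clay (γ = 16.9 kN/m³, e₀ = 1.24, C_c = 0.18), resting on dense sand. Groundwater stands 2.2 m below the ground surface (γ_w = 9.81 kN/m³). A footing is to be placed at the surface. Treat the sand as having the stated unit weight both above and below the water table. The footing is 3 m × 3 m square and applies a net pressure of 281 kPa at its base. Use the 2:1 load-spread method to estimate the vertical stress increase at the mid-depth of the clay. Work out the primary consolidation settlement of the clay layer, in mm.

Mid-depth of clay below the ground surface: z = 2.3 + 5.6/2 = 5.1 m.
Total vertical stress at mid-clay: σ_v = 17.8×2.3 + 16.9×2.8 = 88.26 kPa.
Pore pressure: u = 9.81×(5.1 − 2.2) = 28.449 kPa.
Initial effective stress: σ'_0 = σ_v − u = 88.26 − 28.449 = 59.811 kPa.
Stress increase at mid-clay by the 2:1 spreading method:
Δσ = qBL/((B+z)(L+z)) = 281×3×3/((3+5.1)(3+5.1)) = 38.546 kPa
Final effective stress: σ'_f = σ'_0 + Δσ = 59.811 + 38.546 = 98.357 kPa.
Normally consolidated clay, so the full stress increment lies on the virgin compression line:
S_c = C_c·H/(1+e₀)·log₁₀(σ'_f/σ'_0) = 0.18×5.6/(1+1.24)×log₁₀(98.357/59.811)
    = 0.45 × 0.21602 = 0.09721 m

S_c ≈ 97.2 mm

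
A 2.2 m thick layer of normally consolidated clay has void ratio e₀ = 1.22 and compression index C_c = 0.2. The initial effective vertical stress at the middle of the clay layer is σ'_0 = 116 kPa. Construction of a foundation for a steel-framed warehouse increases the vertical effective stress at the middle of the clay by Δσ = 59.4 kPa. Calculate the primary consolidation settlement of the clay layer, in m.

Final effective stress: σ'_f = σ'_0 + Δσ = 116 + 59.4 = 175.4 kPa.
Normally consolidated clay, so the full stress increment lies on the virgin compression line:
S_c = C_c·H/(1+e₀)·log₁₀(σ'_f/σ'_0) = 0.2×2.2/(1+1.22)×log₁₀(175.4/116)
    = 0.1982 × 0.17957 = 0.03559 m

S_c ≈ 0.0356 m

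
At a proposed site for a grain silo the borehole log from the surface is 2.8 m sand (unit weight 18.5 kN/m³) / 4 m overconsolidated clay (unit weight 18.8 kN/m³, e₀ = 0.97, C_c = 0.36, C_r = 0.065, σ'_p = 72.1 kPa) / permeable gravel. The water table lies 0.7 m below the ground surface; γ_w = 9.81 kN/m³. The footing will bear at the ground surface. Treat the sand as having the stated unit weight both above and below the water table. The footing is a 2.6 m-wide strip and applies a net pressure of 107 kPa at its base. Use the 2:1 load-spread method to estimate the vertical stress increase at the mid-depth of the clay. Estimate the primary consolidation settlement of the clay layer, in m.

S_c ≈ 0.0807 m

Mid-depth of clay below the ground surface: z = 2.8 + 4/2 = 4.8 m.
Total vertical stress at mid-clay: σ_v = 18.5×2.8 + 18.8×2 = 89.4 kPa.
Pore pressure: u = 9.81×(4.8 − 0.7) = 40.221 kPa.
Initial effective stress: σ'_0 = σ_v − u = 89.4 − 40.221 = 49.179 kPa.
Stress increase at mid-clay by the 2:1 spreading method:
Δσ = qB/(B+z) = 107×2.6/(2.6+4.8) = 37.595 kPa
Final effective stress: σ'_f = 49.179 + 37.595 = 86.774 kPa.
σ'_f = 86.774 > σ'_p = 72.1 kPa, so the stress path crosses the preconsolidation pressure — recompression up to σ'_p, then virgin compression beyond:
S_c = H/(1+e₀)·[C_r·log₁₀(σ'_p/σ'_0) + C_c·log₁₀(σ'_f/σ'_p)]
    = 4/1.97 × [0.065×log₁₀(72.1/49.179) + 0.36×log₁₀(86.774/72.1)]
    = 2.0305 × [0.0108 + 0.028964] = 0.08074 m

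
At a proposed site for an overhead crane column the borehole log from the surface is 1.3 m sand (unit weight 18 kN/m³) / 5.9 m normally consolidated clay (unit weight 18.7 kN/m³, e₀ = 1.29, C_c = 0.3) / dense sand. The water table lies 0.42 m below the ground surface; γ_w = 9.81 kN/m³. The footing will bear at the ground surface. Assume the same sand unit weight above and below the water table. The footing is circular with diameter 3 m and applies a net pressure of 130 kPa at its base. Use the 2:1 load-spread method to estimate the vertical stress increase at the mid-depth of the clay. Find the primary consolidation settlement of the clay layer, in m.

S_c ≈ 0.146 m

Mid-depth of clay below the ground surface: z = 1.3 + 5.9/2 = 4.25 m.
Total vertical stress at mid-clay: σ_v = 18×1.3 + 18.7×2.95 = 78.565 kPa.
Pore pressure: u = 9.81×(4.25 − 0.42) = 37.572 kPa.
Initial effective stress: σ'_0 = σ_v − u = 78.565 − 37.572 = 40.993 kPa.
Stress increase at mid-clay by the 2:1 spreading method:
Δσ ≈ qD²/(D+z)² = 130×3²/(3+4.25)² = 22.259 kPa
Final effective stress: σ'_f = σ'_0 + Δσ = 40.993 + 22.259 = 63.252 kPa.
Normally consolidated clay, so the full stress increment lies on the virgin compression line:
S_c = C_c·H/(1+e₀)·log₁₀(σ'_f/σ'_0) = 0.3×5.9/(1+1.29)×log₁₀(63.252/40.993)
    = 0.77293 × 0.18836 = 0.1456 m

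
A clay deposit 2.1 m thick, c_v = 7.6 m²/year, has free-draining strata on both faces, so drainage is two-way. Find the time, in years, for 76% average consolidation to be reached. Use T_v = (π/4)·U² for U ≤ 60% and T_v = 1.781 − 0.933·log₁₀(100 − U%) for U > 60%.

t ≈ 0.0716 years

Drainage path length: H_d = H/2 = 1.05 m (double drainage).
U > 60%: T_v = 1.781 − 0.933·log₁₀(100 − 76) = 0.49326.
t = T_v·H_d²/c_v = 0.49326×1.05²/7.6 = 0.07156 years.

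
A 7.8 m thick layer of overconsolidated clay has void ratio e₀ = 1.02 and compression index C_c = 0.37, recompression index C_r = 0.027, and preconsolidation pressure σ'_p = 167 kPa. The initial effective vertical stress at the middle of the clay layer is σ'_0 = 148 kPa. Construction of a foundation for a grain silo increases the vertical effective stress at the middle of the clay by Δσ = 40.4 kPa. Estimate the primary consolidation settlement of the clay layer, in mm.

S_c ≈ 80.3 mm

Final effective stress: σ'_f = 148 + 40.4 = 188.4 kPa.
σ'_f = 188.4 > σ'_p = 167 kPa, so the stress path crosses the preconsolidation pressure — recompression up to σ'_p, then virgin compression beyond:
S_c = H/(1+e₀)·[C_r·log₁₀(σ'_p/σ'_0) + C_c·log₁₀(σ'_f/σ'_p)]
    = 7.8/2.02 × [0.027×log₁₀(167/148) + 0.37×log₁₀(188.4/167)]
    = 3.8614 × [0.0014163 + 0.019375] = 0.08028 m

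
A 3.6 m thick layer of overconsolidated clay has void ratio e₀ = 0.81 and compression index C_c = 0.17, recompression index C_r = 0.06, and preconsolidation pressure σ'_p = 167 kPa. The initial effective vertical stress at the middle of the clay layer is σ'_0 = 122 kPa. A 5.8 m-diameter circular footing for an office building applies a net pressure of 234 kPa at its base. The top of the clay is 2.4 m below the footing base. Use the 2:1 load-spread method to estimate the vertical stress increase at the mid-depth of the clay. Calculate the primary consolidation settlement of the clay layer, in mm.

Mid-depth of clay below the footing base: z = 2.4 + 3.6/2 = 4.2 m.
Stress increase at mid-clay by the 2:1 spreading method:
Δσ ≈ qD²/(D+z)² = 234×5.8²/(5.8+4.2)² = 78.718 kPa
Final effective stress: σ'_f = 122 + 78.718 = 200.72 kPa.
σ'_f = 200.72 > σ'_p = 167 kPa, so the stress path crosses the preconsolidation pressure — recompression up to σ'_p, then virgin compression beyond:
S_c = H/(1+e₀)·[C_r·log₁₀(σ'_p/σ'_0) + C_c·log₁₀(σ'_f/σ'_p)]
    = 3.6/1.81 × [0.06×log₁₀(167/122) + 0.17×log₁₀(200.72/167)]
    = 1.989 × [0.0081814 + 0.013579] = 0.04328 m

S_c ≈ 43.3 mm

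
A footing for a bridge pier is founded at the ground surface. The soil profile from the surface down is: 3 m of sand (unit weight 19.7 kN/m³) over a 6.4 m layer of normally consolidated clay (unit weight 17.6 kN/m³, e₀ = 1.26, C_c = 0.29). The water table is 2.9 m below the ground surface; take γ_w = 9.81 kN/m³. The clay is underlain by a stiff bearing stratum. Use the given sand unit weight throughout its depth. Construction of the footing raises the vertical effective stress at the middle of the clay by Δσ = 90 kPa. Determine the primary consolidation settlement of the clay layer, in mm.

Mid-depth of clay below the ground surface: z = 3 + 6.4/2 = 6.2 m.
Total vertical stress at mid-clay: σ_v = 19.7×3 + 17.6×3.2 = 115.42 kPa.
Pore pressure: u = 9.81×(6.2 − 2.9) = 32.373 kPa.
Initial effective stress: σ'_0 = σ_v − u = 115.42 − 32.373 = 83.047 kPa.
Final effective stress: σ'_f = σ'_0 + Δσ = 83.047 + 90 = 173.05 kPa.
Normally consolidated clay, so the full stress increment lies on the virgin compression line:
S_c = C_c·H/(1+e₀)·log₁₀(σ'_f/σ'_0) = 0.29×6.4/(1+1.26)×log₁₀(173.05/83.047)
    = 0.82124 × 0.31885 = 0.2619 m

S_c ≈ 262 mm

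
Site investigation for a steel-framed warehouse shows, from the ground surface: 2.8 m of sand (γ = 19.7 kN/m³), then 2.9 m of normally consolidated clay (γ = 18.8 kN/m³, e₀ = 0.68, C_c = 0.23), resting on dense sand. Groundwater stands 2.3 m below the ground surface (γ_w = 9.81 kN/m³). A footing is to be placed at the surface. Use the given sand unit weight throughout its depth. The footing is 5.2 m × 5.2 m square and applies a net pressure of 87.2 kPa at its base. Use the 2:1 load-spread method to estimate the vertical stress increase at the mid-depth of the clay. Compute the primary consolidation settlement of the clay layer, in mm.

S_c ≈ 60.1 mm

Mid-depth of clay below the ground surface: z = 2.8 + 2.9/2 = 4.25 m.
Total vertical stress at mid-clay: σ_v = 19.7×2.8 + 18.8×1.45 = 82.42 kPa.
Pore pressure: u = 9.81×(4.25 − 2.3) = 19.13 kPa.
Initial effective stress: σ'_0 = σ_v − u = 82.42 − 19.13 = 63.29 kPa.
Stress increase at mid-clay by the 2:1 spreading method:
Δσ = qBL/((B+z)(L+z)) = 87.2×5.2×5.2/((5.2+4.25)(5.2+4.25)) = 26.403 kPa
Final effective stress: σ'_f = σ'_0 + Δσ = 63.29 + 26.403 = 89.693 kPa.
Normally consolidated clay, so the full stress increment lies on the virgin compression line:
S_c = C_c·H/(1+e₀)·log₁₀(σ'_f/σ'_0) = 0.23×2.9/(1+0.68)×log₁₀(89.693/63.29)
    = 0.39702 × 0.15142 = 0.06012 m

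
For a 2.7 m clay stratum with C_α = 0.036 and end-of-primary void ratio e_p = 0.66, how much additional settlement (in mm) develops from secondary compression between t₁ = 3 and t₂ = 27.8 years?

S_s ≈ 56.6 mm

Secondary compression: S_s = C_α·H/(1+e_p)·log₁₀(t₂/t₁)
S_s = 0.036×2.7/(1+0.66)×log₁₀(27.8/3)
    = 0.05855 × 0.9669 = 0.05662 m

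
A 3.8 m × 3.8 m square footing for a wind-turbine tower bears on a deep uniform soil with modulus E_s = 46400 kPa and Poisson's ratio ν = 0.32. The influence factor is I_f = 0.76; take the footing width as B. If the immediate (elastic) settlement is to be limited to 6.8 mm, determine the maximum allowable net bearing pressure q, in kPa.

S_e = q·B·(1−ν²)/E_s · I_f  ⇒  q = S_e·E_s / (B·(1−ν²)·I_f).
q = 0.0068 × 46400 / (3.8 × 0.8976 × 0.76) = 121.7 kPa

q ≈ 122 kPa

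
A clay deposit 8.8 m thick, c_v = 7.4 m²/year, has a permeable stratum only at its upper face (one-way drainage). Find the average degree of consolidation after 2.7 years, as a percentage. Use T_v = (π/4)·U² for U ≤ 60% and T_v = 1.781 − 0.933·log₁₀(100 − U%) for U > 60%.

U ≈ 57.3 %

Drainage path length: H_d = H = 8.8 m (single drainage).
T_v = c_v·t/H_d² = 7.4×2.7/8.8² = 0.25801.
T_v = 0.25801 corresponds to the U ≤ 60% branch:
U = √(4T_v/π) = 0.5732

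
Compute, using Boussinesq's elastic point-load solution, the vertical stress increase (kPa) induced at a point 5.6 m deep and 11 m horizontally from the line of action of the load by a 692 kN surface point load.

Boussinesq vertical stress below a point load on an elastic half-space:
Δσ_z = 3P/(2πz²) · [1 + (r/z)²]^(−5/2)
r/z = 11/5.6 = 1.9643; [1+(r/z)²]^(−5/2) = 0.01922.
Δσ_z = 3×692/(2π×5.6²) × 0.01922 = 10.536 × 0.01922 = 0.2025 kPa

Δσ_z ≈ 0.203 kPa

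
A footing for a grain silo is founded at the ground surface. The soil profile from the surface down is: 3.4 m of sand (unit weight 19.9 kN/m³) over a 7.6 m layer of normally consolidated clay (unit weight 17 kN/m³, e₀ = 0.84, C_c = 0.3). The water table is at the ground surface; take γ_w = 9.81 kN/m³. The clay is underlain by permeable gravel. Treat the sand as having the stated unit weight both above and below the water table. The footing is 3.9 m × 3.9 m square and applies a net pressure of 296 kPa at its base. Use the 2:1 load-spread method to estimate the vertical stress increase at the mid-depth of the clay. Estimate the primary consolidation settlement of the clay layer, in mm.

Mid-depth of clay below the ground surface: z = 3.4 + 7.6/2 = 7.2 m.
Total vertical stress at mid-clay: σ_v = 19.9×3.4 + 17×3.8 = 132.26 kPa.
Pore pressure: u = 9.81×(7.2 − 0) = 70.632 kPa.
Initial effective stress: σ'_0 = σ_v − u = 132.26 − 70.632 = 61.628 kPa.
Stress increase at mid-clay by the 2:1 spreading method:
Δσ = qBL/((B+z)(L+z)) = 296×3.9×3.9/((3.9+7.2)(3.9+7.2)) = 36.541 kPa
Final effective stress: σ'_f = σ'_0 + Δσ = 61.628 + 36.541 = 98.169 kPa.
Normally consolidated clay, so the full stress increment lies on the virgin compression line:
S_c = C_c·H/(1+e₀)·log₁₀(σ'_f/σ'_0) = 0.3×7.6/(1+0.84)×log₁₀(98.169/61.628)
    = 1.2391 × 0.2022 = 0.2505 m

S_c ≈ 251 mm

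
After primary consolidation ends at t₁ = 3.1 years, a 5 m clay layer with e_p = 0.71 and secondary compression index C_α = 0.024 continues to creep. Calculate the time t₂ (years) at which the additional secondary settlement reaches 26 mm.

t₂ ≈ 7.28 years

S_s = C_α·H/(1+e_p)·log₁₀(t₂/t₁) ⇒ log₁₀(t₂/t₁) = S_s·(1+e_p)/(C_α·H).
log₁₀(t₂/t₁) = 0.026 × (1+0.71) / (0.024×5) = 0.3705
t₂ = t₁ × 10^0.3705 = 3.1 × 2.347 = 7.275 years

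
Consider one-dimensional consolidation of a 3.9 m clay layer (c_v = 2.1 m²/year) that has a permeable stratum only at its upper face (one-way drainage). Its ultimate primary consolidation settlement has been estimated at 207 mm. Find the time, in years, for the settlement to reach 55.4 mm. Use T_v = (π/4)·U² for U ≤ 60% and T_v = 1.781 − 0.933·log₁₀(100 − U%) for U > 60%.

Drainage path length: H_d = H = 3.9 m (single drainage).
U = S(t)/S_ult = 55.4/207 = 0.2676.
U ≤ 60%: T_v = (π/4)·U² = (π/4)×0.26763² = 0.056256.
t = T_v·H_d²/c_v = 0.056256×3.9²/2.1 = 0.4075 years.

t ≈ 0.407 years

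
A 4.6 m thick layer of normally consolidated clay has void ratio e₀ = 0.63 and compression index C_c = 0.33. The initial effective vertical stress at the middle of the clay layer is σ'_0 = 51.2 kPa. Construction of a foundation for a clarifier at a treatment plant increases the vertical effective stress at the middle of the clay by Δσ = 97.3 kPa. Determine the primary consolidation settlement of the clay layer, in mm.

S_c ≈ 431 mm

Final effective stress: σ'_f = σ'_0 + Δσ = 51.2 + 97.3 = 148.5 kPa.
Normally consolidated clay, so the full stress increment lies on the virgin compression line:
S_c = C_c·H/(1+e₀)·log₁₀(σ'_f/σ'_0) = 0.33×4.6/(1+0.63)×log₁₀(148.5/51.2)
    = 0.93129 × 0.46246 = 0.4307 m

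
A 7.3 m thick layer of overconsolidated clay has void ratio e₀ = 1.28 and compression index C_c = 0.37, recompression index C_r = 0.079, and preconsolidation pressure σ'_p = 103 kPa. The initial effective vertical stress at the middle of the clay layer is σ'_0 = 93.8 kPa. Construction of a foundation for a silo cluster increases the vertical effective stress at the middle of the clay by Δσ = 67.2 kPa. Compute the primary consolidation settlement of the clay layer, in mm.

Final effective stress: σ'_f = 93.8 + 67.2 = 161 kPa.
σ'_f = 161 > σ'_p = 103 kPa, so the stress path crosses the preconsolidation pressure — recompression up to σ'_p, then virgin compression beyond:
S_c = H/(1+e₀)·[C_r·log₁₀(σ'_p/σ'_0) + C_c·log₁₀(σ'_f/σ'_p)]
    = 7.3/2.28 × [0.079×log₁₀(103/93.8) + 0.37×log₁₀(161/103)]
    = 3.2018 × [0.0032101 + 0.071776] = 0.2401 m

S_c ≈ 240 mm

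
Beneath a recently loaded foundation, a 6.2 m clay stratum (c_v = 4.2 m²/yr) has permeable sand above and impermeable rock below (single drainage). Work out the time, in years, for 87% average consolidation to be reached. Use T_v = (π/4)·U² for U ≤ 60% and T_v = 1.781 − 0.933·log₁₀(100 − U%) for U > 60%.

t ≈ 6.79 years

Drainage path length: H_d = H = 6.2 m (single drainage).
U > 60%: T_v = 1.781 − 0.933·log₁₀(100 − 87) = 0.74169.
t = T_v·H_d²/c_v = 0.74169×6.2²/4.2 = 6.788 years.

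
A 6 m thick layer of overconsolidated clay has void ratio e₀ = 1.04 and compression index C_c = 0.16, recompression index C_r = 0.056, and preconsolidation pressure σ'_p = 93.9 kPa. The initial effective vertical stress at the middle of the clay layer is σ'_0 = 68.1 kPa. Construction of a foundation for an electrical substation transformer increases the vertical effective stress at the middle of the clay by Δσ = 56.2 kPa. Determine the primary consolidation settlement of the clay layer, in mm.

S_c ≈ 80.3 mm

Final effective stress: σ'_f = 68.1 + 56.2 = 124.3 kPa.
σ'_f = 124.3 > σ'_p = 93.9 kPa, so the stress path crosses the preconsolidation pressure — recompression up to σ'_p, then virgin compression beyond:
S_c = H/(1+e₀)·[C_r·log₁₀(σ'_p/σ'_0) + C_c·log₁₀(σ'_f/σ'_p)]
    = 6/2.04 × [0.056×log₁₀(93.9/68.1) + 0.16×log₁₀(124.3/93.9)]
    = 2.9412 × [0.007813 + 0.019489] = 0.0803 m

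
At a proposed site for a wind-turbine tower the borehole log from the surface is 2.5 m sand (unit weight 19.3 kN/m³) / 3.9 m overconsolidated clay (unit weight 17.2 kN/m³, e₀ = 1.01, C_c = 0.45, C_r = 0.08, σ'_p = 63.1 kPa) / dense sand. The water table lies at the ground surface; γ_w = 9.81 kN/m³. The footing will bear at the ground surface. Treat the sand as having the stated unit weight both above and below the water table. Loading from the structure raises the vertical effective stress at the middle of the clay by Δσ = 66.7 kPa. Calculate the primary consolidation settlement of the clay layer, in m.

Mid-depth of clay below the ground surface: z = 2.5 + 3.9/2 = 4.45 m.
Total vertical stress at mid-clay: σ_v = 19.3×2.5 + 17.2×1.95 = 81.79 kPa.
Pore pressure: u = 9.81×(4.45 − 0) = 43.655 kPa.
Initial effective stress: σ'_0 = σ_v − u = 81.79 − 43.655 = 38.135 kPa.
Final effective stress: σ'_f = 38.135 + 66.7 = 104.84 kPa.
σ'_f = 104.84 > σ'_p = 63.1 kPa, so the stress path crosses the preconsolidation pressure — recompression up to σ'_p, then virgin compression beyond:
S_c = H/(1+e₀)·[C_r·log₁₀(σ'_p/σ'_0) + C_c·log₁₀(σ'_f/σ'_p)]
    = 3.9/2.01 × [0.08×log₁₀(63.1/38.135) + 0.45×log₁₀(104.84/63.1)]
    = 1.9403 × [0.017496 + 0.099224] = 0.2265 m

S_c ≈ 0.226 m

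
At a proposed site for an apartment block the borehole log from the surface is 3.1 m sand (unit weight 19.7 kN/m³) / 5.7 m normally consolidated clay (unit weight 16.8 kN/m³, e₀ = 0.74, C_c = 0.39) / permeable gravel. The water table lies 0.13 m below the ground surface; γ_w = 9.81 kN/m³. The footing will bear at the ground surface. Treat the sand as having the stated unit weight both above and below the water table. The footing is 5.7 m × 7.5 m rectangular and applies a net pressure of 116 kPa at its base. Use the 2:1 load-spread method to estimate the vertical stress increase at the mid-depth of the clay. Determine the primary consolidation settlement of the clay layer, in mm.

S_c ≈ 264 mm

Mid-depth of clay below the ground surface: z = 3.1 + 5.7/2 = 5.95 m.
Total vertical stress at mid-clay: σ_v = 19.7×3.1 + 16.8×2.85 = 108.95 kPa.
Pore pressure: u = 9.81×(5.95 − 0.13) = 57.094 kPa.
Initial effective stress: σ'_0 = σ_v − u = 108.95 − 57.094 = 51.856 kPa.
Stress increase at mid-clay by the 2:1 spreading method:
Δσ = qBL/((B+z)(L+z)) = 116×5.7×7.5/((5.7+5.95)(7.5+5.95)) = 31.648 kPa
Final effective stress: σ'_f = σ'_0 + Δσ = 51.856 + 31.648 = 83.504 kPa.
Normally consolidated clay, so the full stress increment lies on the virgin compression line:
S_c = C_c·H/(1+e₀)·log₁₀(σ'_f/σ'_0) = 0.39×5.7/(1+0.74)×log₁₀(83.504/51.856)
    = 1.2776 × 0.20691 = 0.2643 m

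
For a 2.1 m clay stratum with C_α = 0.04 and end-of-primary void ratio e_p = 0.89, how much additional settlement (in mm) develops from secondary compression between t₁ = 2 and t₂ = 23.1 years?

S_s ≈ 47.2 mm

Secondary compression: S_s = C_α·H/(1+e_p)·log₁₀(t₂/t₁)
S_s = 0.04×2.1/(1+0.89)×log₁₀(23.1/2)
    = 0.04444 × 1.063 = 0.04723 m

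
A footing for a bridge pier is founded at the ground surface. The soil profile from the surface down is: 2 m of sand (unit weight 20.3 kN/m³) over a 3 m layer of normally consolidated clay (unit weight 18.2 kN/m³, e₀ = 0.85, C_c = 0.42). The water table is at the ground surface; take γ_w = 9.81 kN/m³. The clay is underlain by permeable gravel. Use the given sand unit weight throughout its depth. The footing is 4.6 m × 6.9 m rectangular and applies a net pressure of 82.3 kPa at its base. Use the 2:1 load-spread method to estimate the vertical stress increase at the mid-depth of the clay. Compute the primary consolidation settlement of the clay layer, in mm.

Mid-depth of clay below the ground surface: z = 2 + 3/2 = 3.5 m.
Total vertical stress at mid-clay: σ_v = 20.3×2 + 18.2×1.5 = 67.9 kPa.
Pore pressure: u = 9.81×(3.5 − 0) = 34.335 kPa.
Initial effective stress: σ'_0 = σ_v − u = 67.9 − 34.335 = 33.565 kPa.
Stress increase at mid-clay by the 2:1 spreading method:
Δσ = qBL/((B+z)(L+z)) = 82.3×4.6×6.9/((4.6+3.5)(6.9+3.5)) = 31.009 kPa
Final effective stress: σ'_f = σ'_0 + Δσ = 33.565 + 31.009 = 64.574 kPa.
Normally consolidated clay, so the full stress increment lies on the virgin compression line:
S_c = C_c·H/(1+e₀)·log₁₀(σ'_f/σ'_0) = 0.42×3/(1+0.85)×log₁₀(64.574/33.565)
    = 0.68108 × 0.28417 = 0.1935 m

S_c ≈ 194 mm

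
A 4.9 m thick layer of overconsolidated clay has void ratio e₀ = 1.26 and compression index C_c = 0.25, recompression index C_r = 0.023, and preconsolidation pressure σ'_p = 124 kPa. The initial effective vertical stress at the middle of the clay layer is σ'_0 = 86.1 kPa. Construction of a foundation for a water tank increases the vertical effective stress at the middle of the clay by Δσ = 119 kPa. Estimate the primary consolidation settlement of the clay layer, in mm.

Final effective stress: σ'_f = 86.1 + 119 = 205.1 kPa.
σ'_f = 205.1 > σ'_p = 124 kPa, so the stress path crosses the preconsolidation pressure — recompression up to σ'_p, then virgin compression beyond:
S_c = H/(1+e₀)·[C_r·log₁₀(σ'_p/σ'_0) + C_c·log₁₀(σ'_f/σ'_p)]
    = 4.9/2.26 × [0.023×log₁₀(124/86.1) + 0.25×log₁₀(205.1/124)]
    = 2.1681 × [0.0036436 + 0.054636] = 0.1264 m

S_c ≈ 126 mm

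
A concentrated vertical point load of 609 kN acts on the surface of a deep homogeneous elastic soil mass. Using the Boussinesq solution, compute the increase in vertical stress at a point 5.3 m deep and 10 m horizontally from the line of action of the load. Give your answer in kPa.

Boussinesq vertical stress below a point load on an elastic half-space:
Δσ_z = 3P/(2πz²) · [1 + (r/z)²]^(−5/2)
r/z = 10/5.3 = 1.8868; [1+(r/z)²]^(−5/2) = 0.022521.
Δσ_z = 3×609/(2π×5.3²) × 0.022521 = 10.352 × 0.022521 = 0.2331 kPa

Δσ_z ≈ 0.233 kPa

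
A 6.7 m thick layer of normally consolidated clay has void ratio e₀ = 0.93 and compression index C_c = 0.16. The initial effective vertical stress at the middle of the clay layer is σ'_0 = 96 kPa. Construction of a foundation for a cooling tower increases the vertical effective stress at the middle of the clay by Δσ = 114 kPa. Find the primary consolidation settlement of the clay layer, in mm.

Final effective stress: σ'_f = σ'_0 + Δσ = 96 + 114 = 210 kPa.
Normally consolidated clay, so the full stress increment lies on the virgin compression line:
S_c = C_c·H/(1+e₀)·log₁₀(σ'_f/σ'_0) = 0.16×6.7/(1+0.93)×log₁₀(210/96)
    = 0.55544 × 0.33995 = 0.1888 m

S_c ≈ 189 mm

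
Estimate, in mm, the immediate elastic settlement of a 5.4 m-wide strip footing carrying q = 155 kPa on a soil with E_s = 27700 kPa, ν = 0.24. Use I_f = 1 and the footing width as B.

Immediate (elastic) settlement: S_e = q·B·(1−ν²)/E_s · I_f.
S_e = 155 × 5.4 × (1 − 0.24²) / 27700 × 1
    = 155 × 5.4 × 0.9424 / 27700 × 1
    = 0.02848 m = 28.48 mm

S_e ≈ 28.5 mm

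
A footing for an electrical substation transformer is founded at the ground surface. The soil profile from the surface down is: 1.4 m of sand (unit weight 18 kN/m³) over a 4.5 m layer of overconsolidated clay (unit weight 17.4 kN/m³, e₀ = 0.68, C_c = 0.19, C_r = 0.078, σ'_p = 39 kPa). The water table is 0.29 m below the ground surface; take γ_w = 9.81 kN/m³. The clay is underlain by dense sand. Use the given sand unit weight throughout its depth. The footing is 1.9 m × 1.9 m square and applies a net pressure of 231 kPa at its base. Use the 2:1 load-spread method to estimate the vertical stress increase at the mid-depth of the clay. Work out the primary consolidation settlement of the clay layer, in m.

S_c ≈ 0.109 m

Mid-depth of clay below the ground surface: z = 1.4 + 4.5/2 = 3.65 m.
Total vertical stress at mid-clay: σ_v = 18×1.4 + 17.4×2.25 = 64.35 kPa.
Pore pressure: u = 9.81×(3.65 − 0.29) = 32.962 kPa.
Initial effective stress: σ'_0 = σ_v − u = 64.35 − 32.962 = 31.388 kPa.
Stress increase at mid-clay by the 2:1 spreading method:
Δσ = qBL/((B+z)(L+z)) = 231×1.9×1.9/((1.9+3.65)(1.9+3.65)) = 27.073 kPa
Final effective stress: σ'_f = 31.388 + 27.073 = 58.461 kPa.
σ'_f = 58.461 > σ'_p = 39 kPa, so the stress path crosses the preconsolidation pressure — recompression up to σ'_p, then virgin compression beyond:
S_c = H/(1+e₀)·[C_r·log₁₀(σ'_p/σ'_0) + C_c·log₁₀(σ'_f/σ'_p)]
    = 4.5/1.68 × [0.078×log₁₀(39/31.388) + 0.19×log₁₀(58.461/39)]
    = 2.6786 × [0.0073555 + 0.033402] = 0.1092 m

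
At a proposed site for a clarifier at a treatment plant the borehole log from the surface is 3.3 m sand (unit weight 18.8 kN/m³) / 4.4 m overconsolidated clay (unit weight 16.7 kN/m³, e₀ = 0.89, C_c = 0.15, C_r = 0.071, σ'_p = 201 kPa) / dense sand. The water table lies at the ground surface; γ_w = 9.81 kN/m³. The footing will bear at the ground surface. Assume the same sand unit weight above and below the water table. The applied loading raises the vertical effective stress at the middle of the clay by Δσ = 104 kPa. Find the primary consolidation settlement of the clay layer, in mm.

Mid-depth of clay below the ground surface: z = 3.3 + 4.4/2 = 5.5 m.
Total vertical stress at mid-clay: σ_v = 18.8×3.3 + 16.7×2.2 = 98.78 kPa.
Pore pressure: u = 9.81×(5.5 − 0) = 53.955 kPa.
Initial effective stress: σ'_0 = σ_v − u = 98.78 − 53.955 = 44.825 kPa.
Final effective stress: σ'_f = 44.825 + 104 = 148.82 kPa.
σ'_f = 148.82 ≤ σ'_p = 201 kPa, so the clay remains overconsolidated and only the recompression index applies:
S_c = C_r·H/(1+e₀)·log₁₀(σ'_f/σ'_0) = 0.071×4.4/1.89×log₁₀(148.82/44.825)
    = 0.16529 × 0.52114 = 0.08614 m

S_c ≈ 86.1 mm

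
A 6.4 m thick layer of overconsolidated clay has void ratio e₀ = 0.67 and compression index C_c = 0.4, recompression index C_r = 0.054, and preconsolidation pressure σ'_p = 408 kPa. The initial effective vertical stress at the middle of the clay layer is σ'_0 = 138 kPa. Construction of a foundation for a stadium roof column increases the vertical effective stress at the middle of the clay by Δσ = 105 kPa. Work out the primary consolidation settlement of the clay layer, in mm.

Final effective stress: σ'_f = 138 + 105 = 243 kPa.
σ'_f = 243 ≤ σ'_p = 408 kPa, so the clay remains overconsolidated and only the recompression index applies:
S_c = C_r·H/(1+e₀)·log₁₀(σ'_f/σ'_0) = 0.054×6.4/1.67×log₁₀(243/138)
    = 0.20694 × 0.24573 = 0.05085 m

S_c ≈ 50.9 mm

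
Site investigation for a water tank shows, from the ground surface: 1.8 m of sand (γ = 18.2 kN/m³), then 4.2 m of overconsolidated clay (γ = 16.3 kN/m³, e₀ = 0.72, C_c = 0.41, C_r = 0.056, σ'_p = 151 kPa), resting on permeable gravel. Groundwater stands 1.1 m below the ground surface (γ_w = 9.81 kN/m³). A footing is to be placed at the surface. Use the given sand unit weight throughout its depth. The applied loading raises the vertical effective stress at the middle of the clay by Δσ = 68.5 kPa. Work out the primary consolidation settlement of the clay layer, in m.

S_c ≈ 0.0597 m

Mid-depth of clay below the ground surface: z = 1.8 + 4.2/2 = 3.9 m.
Total vertical stress at mid-clay: σ_v = 18.2×1.8 + 16.3×2.1 = 66.99 kPa.
Pore pressure: u = 9.81×(3.9 − 1.1) = 27.468 kPa.
Initial effective stress: σ'_0 = σ_v − u = 66.99 − 27.468 = 39.522 kPa.
Final effective stress: σ'_f = 39.522 + 68.5 = 108.02 kPa.
σ'_f = 108.02 ≤ σ'_p = 151 kPa, so the clay remains overconsolidated and only the recompression index applies:
S_c = C_r·H/(1+e₀)·log₁₀(σ'_f/σ'_0) = 0.056×4.2/1.72×log₁₀(108.02/39.522)
    = 0.13675 × 0.43667 = 0.05971 m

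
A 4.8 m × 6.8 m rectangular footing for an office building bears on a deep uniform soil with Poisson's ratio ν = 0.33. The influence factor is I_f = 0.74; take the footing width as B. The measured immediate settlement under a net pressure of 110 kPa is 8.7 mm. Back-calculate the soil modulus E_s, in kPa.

E_s ≈ 40000 kPa

S_e = q·B·(1−ν²)/E_s · I_f  ⇒  E_s = q·B·(1−ν²)·I_f / S_e.
E_s = 110 × 4.8 × 0.8911 × 0.74 / 0.0087 = 40020 kPa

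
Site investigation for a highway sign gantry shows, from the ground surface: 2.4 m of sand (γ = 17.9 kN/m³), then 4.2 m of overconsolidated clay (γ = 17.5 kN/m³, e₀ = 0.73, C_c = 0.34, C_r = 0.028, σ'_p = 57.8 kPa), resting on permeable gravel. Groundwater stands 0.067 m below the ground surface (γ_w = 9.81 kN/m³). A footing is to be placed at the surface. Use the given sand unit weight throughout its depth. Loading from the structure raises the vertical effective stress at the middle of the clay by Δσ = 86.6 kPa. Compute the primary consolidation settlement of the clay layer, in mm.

Mid-depth of clay below the ground surface: z = 2.4 + 4.2/2 = 4.5 m.
Total vertical stress at mid-clay: σ_v = 17.9×2.4 + 17.5×2.1 = 79.71 kPa.
Pore pressure: u = 9.81×(4.5 − 0.067) = 43.488 kPa.
Initial effective stress: σ'_0 = σ_v − u = 79.71 − 43.488 = 36.222 kPa.
Final effective stress: σ'_f = 36.222 + 86.6 = 122.82 kPa.
σ'_f = 122.82 > σ'_p = 57.8 kPa, so the stress path crosses the preconsolidation pressure — recompression up to σ'_p, then virgin compression beyond:
S_c = H/(1+e₀)·[C_r·log₁₀(σ'_p/σ'_0) + C_c·log₁₀(σ'_f/σ'_p)]
    = 4.2/1.73 × [0.028×log₁₀(57.8/36.222) + 0.34×log₁₀(122.82/57.8)]
    = 2.4277 × [0.0056828 + 0.1113] = 0.284 m

S_c ≈ 284 mm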